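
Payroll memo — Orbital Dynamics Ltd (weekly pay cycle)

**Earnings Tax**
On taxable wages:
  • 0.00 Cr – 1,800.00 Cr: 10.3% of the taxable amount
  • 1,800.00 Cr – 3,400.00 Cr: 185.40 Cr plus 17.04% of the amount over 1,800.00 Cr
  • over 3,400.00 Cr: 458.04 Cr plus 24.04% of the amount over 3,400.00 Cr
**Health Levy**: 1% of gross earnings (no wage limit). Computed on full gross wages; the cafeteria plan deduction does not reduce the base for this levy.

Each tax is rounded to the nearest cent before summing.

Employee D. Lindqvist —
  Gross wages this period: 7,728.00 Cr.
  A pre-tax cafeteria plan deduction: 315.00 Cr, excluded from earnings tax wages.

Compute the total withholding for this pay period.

1,500.05 Cr

Earnings Tax: taxable = 7,728.00 Cr − 315.00 Cr = 7,413.00 Cr
  458.04 Cr + 24.04% × (7,413.00 Cr − 3,400.00 Cr) = 458.04 Cr + 24.04% × 4,013.00 Cr = 1,422.77 Cr
Health Levy: 1% × 7,728.00 Cr = 77.28 Cr
Total: 1,422.77 Cr + 77.28 Cr = 1,500.05 Cr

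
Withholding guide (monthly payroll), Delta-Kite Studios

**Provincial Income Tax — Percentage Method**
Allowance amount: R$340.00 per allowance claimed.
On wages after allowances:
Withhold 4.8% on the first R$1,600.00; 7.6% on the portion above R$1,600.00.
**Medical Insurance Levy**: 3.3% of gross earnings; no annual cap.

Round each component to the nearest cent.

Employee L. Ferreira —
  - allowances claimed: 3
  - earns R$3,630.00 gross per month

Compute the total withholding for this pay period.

R$273.35

Provincial Income Tax: taxable = R$3,630.00 − 3×R$340.00 = R$2,610.00
  R$76.80 + 7.6% × (R$2,610.00 − R$1,600.00) = R$76.80 + 7.6% × R$1,010.00 = R$153.56
Medical Insurance Levy: 3.3% × R$3,630.00 = R$119.79
Total: R$153.56 + R$119.79 = R$273.35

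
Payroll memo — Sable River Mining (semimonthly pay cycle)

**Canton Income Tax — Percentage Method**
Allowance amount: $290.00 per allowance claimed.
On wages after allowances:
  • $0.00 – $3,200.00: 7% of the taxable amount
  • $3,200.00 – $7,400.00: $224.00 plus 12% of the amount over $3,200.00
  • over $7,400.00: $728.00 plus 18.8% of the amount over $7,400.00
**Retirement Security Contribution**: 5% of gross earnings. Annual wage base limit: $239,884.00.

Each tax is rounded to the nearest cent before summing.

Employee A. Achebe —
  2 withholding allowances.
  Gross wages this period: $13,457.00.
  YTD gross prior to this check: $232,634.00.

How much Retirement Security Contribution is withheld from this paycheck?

Retirement Security Contribution: cap $239,884.00 − YTD $232,634.00 = $7,250.00 subject; 5% × $7,250.00 = $362.50

$362.50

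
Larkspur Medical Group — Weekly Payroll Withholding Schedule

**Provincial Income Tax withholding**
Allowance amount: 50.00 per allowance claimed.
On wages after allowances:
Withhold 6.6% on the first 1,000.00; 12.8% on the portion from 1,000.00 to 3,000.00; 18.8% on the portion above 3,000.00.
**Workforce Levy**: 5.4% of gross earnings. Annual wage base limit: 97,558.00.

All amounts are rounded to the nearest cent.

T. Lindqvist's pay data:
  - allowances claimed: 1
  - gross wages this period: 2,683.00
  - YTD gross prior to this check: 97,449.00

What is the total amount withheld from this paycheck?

Provincial Income Tax: taxable = 2,683.00 − 1×50.00 = 2,633.00
  66.00 + 12.8% × (2,633.00 − 1,000.00) = 66.00 + 12.8% × 1,633.00 = 275.02
Workforce Levy: cap 97,558.00 − YTD 97,449.00 = 109.00 subject; 5.4% × 109.00 = 5.89
Total: 275.02 + 5.89 = 280.91

280.91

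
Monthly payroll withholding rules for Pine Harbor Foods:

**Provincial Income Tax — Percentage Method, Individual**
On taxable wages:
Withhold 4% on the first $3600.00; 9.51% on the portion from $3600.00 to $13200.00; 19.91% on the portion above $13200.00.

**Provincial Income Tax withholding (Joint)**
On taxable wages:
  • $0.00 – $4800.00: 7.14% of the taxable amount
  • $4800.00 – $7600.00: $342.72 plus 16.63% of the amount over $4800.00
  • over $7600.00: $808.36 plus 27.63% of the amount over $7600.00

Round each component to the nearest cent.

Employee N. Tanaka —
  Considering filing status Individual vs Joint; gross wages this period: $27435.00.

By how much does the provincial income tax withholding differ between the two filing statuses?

Provincial Income Tax (Individual): taxable = $27435.00
  $1056.96 + 19.91% × ($27435.00 − $13200.00) = $1056.96 + 19.91% × $14235.00 = $3891.15
Provincial Income Tax (Joint): taxable = $27435.00
  $808.36 + 27.63% × ($27435.00 − $7600.00) = $808.36 + 27.63% × $19835.00 = $6288.77
Difference: |$3891.15 − $6288.77| = $2397.62 (higher under Joint)

$2397.62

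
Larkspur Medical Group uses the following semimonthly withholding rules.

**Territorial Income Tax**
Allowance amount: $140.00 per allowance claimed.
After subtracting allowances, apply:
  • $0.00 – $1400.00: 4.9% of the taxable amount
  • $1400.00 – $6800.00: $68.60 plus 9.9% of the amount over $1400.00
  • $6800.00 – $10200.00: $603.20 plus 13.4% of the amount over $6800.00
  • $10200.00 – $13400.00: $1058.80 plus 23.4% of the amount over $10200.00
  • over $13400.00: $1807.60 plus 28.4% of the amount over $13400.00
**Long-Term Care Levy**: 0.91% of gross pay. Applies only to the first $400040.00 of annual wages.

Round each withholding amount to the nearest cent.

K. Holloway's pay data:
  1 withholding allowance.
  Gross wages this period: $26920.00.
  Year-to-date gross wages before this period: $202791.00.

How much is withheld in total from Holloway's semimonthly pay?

$5852.49

Territorial Income Tax: taxable = $26920.00 − 1×$140.00 = $26780.00
  $1807.60 + 28.4% × ($26780.00 − $13400.00) = $1807.60 + 28.4% × $13380.00 = $5607.52
Long-Term Care Levy: 0.91% × $26920.00 = $244.97
Total: $5607.52 + $244.97 = $5852.49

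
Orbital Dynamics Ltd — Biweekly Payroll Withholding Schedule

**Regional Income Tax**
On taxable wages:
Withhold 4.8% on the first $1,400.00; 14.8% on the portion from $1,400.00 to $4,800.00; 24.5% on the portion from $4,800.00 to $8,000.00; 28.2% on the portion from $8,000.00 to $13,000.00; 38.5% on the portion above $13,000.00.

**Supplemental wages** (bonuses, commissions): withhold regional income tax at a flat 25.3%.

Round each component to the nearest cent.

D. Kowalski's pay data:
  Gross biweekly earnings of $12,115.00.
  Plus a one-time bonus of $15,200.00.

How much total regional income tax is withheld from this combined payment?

Regional Income Tax: taxable = $12,115.00
  $1,354.40 + 28.2% × ($12,115.00 − $8,000.00) = $1,354.40 + 28.2% × $4,115.00 = $2,514.83
Supplemental (25.3% flat on bonus): 25.3% × $15,200.00 = $3,845.60
Total regional income tax: $2,514.83 + $3,845.60 = $6,360.43

$6,360.43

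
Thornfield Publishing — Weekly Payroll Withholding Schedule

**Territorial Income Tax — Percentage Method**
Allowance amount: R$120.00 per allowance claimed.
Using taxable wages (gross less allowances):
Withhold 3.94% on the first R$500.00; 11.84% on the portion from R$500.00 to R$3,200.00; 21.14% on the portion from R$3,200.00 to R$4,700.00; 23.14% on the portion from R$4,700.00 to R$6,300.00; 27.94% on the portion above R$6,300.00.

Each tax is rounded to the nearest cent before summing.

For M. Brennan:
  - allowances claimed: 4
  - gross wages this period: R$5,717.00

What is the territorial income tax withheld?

Territorial Income Tax: taxable = R$5,717.00 − 4×R$120.00 = R$5,237.00
  R$656.48 + 23.14% × (R$5,237.00 − R$4,700.00) = R$656.48 + 23.14% × R$537.00 = R$780.74

R$780.74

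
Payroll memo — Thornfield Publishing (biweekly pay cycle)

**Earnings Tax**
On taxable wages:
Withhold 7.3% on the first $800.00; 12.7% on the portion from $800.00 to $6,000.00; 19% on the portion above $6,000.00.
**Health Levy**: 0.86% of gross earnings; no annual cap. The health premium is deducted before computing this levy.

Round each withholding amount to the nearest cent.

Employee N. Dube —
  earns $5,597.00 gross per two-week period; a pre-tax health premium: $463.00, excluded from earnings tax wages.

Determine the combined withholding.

$652.97

Earnings Tax: taxable = $5,597.00 − $463.00 = $5,134.00
  $58.40 + 12.7% × ($5,134.00 − $800.00) = $58.40 + 12.7% × $4,334.00 = $608.82
Health Levy: 0.86% × $5,134.00 = $44.15
Total: $608.82 + $44.15 = $652.97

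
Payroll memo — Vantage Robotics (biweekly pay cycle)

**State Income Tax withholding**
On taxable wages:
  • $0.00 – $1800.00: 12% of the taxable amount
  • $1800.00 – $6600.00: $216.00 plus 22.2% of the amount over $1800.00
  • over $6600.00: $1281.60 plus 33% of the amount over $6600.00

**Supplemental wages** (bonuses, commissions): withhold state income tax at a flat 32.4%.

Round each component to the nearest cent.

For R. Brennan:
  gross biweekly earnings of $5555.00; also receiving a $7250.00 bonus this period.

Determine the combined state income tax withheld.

State Income Tax: taxable = $5555.00
  $216.00 + 22.2% × ($5555.00 − $1800.00) = $216.00 + 22.2% × $3755.00 = $1049.61
Supplemental (32.4% flat on bonus): 32.4% × $7250.00 = $2349.00
Total state income tax: $1049.61 + $2349.00 = $3398.61

$3398.61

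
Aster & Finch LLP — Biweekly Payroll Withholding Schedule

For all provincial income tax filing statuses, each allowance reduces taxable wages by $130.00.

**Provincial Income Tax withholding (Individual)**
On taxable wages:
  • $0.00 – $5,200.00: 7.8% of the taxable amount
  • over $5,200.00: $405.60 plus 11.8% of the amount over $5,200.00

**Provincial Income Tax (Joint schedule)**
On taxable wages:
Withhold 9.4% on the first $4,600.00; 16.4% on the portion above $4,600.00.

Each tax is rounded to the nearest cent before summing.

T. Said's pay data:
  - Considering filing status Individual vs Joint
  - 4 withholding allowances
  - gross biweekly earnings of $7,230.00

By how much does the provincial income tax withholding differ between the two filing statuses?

$194.66

Provincial Income Tax (Individual): taxable = $7,230.00 − 4×$130.00 = $6,710.00
  $405.60 + 11.8% × ($6,710.00 − $5,200.00) = $405.60 + 11.8% × $1,510.00 = $583.78
Provincial Income Tax (Joint): taxable = $7,230.00 − 4×$130.00 = $6,710.00
  $432.40 + 16.4% × ($6,710.00 − $4,600.00) = $432.40 + 16.4% × $2,110.00 = $778.44
Difference: |$583.78 − $778.44| = $194.66 (higher under Joint)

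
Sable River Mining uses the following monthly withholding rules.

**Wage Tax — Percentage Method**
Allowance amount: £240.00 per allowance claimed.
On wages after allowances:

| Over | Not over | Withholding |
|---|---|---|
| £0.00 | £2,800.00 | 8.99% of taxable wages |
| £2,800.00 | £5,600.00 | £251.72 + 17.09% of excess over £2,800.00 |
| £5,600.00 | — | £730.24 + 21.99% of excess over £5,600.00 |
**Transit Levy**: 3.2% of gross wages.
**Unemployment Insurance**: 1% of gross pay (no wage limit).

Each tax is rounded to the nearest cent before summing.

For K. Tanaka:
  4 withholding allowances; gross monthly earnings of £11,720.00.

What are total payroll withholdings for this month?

£2,357.16

Wage Tax: taxable = £11,720.00 − 4×£240.00 = £10,760.00
  £730.24 + 21.99% × (£10,760.00 − £5,600.00) = £730.24 + 21.99% × £5,160.00 = £1,864.92
Transit Levy: 3.2% × £11,720.00 = £375.04
Unemployment Insurance: 1% × £11,720.00 = £117.20
Total: £1,864.92 + £375.04 + £117.20 = £2,357.16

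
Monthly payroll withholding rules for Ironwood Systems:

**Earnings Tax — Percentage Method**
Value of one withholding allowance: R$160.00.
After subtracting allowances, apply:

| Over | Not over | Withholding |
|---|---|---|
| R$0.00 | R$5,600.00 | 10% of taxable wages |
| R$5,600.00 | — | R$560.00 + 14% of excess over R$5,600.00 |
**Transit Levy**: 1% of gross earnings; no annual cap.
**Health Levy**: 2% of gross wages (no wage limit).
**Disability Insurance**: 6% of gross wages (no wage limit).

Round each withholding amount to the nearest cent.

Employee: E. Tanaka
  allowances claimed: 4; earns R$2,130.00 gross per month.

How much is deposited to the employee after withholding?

Earnings Tax: taxable = R$2,130.00 − 4×R$160.00 = R$1,490.00
  10% × R$1,490.00 = R$149.00
Transit Levy: 1% × R$2,130.00 = R$21.30
Health Levy: 2% × R$2,130.00 = R$42.60
Disability Insurance: 6% × R$2,130.00 = R$127.80
Total withheld: R$149.00 + R$21.30 + R$42.60 + R$127.80 = R$340.70
Net pay: R$2,130.00 − R$340.70 = R$1,789.30

R$1,789.30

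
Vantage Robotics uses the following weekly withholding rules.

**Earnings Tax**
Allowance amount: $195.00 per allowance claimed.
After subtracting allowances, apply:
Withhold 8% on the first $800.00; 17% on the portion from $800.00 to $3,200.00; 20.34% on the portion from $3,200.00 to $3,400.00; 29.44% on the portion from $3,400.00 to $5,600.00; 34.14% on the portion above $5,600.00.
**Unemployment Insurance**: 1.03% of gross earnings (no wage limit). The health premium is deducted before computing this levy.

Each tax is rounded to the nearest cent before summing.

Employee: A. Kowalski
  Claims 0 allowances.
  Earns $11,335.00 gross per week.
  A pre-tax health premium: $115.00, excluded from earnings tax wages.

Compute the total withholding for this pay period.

$3,194.60

Earnings Tax: taxable = $11,335.00 − $115.00 = $11,220.00
  $1,160.36 + 34.14% × ($11,220.00 − $5,600.00) = $1,160.36 + 34.14% × $5,620.00 = $3,079.03
Unemployment Insurance: 1.03% × $11,220.00 = $115.57
Total: $3,079.03 + $115.57 = $3,194.60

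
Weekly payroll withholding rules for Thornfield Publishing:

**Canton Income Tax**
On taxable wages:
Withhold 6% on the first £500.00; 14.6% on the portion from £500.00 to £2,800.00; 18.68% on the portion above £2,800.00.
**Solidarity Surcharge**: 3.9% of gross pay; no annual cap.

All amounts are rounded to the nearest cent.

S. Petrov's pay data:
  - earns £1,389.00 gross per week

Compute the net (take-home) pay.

£1,175.04

Canton Income Tax: taxable = £1,389.00
  £30.00 + 14.6% × (£1,389.00 − £500.00) = £30.00 + 14.6% × £889.00 = £159.79
Solidarity Surcharge: 3.9% × £1,389.00 = £54.17
Total withheld: £159.79 + £54.17 = £213.96
Net pay: £1,389.00 − £213.96 = £1,175.04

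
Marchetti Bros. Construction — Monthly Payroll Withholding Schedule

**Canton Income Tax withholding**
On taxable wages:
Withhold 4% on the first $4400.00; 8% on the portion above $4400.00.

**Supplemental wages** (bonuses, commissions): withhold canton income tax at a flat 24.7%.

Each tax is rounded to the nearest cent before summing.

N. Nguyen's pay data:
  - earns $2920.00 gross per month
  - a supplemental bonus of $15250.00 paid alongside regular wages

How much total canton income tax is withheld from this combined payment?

Canton Income Tax: taxable = $2920.00
  4% × $2920.00 = $116.80
Supplemental (24.7% flat on bonus): 24.7% × $15250.00 = $3766.75
Total canton income tax: $116.80 + $3766.75 = $3883.55

$3883.55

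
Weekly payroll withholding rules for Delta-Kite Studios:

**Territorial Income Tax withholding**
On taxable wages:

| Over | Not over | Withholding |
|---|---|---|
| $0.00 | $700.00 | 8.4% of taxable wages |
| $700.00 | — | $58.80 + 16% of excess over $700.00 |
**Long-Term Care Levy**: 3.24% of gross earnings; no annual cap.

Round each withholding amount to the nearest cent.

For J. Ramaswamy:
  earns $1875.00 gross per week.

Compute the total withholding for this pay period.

Territorial Income Tax: taxable = $1875.00
  $58.80 + 16% × ($1875.00 − $700.00) = $58.80 + 16% × $1175.00 = $246.80
Long-Term Care Levy: 3.24% × $1875.00 = $60.75
Total: $246.80 + $60.75 = $307.55

$307.55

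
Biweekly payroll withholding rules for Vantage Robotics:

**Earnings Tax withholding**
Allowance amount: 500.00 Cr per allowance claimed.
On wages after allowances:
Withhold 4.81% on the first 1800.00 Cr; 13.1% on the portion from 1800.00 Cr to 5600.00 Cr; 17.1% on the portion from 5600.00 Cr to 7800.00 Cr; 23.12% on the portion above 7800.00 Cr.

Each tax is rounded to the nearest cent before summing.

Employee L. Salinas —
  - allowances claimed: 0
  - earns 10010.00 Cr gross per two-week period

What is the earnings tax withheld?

1471.53 Cr

Earnings Tax: taxable = 10010.00 Cr
  960.58 Cr + 23.12% × (10010.00 Cr − 7800.00 Cr) = 960.58 Cr + 23.12% × 2210.00 Cr = 1471.53 Cr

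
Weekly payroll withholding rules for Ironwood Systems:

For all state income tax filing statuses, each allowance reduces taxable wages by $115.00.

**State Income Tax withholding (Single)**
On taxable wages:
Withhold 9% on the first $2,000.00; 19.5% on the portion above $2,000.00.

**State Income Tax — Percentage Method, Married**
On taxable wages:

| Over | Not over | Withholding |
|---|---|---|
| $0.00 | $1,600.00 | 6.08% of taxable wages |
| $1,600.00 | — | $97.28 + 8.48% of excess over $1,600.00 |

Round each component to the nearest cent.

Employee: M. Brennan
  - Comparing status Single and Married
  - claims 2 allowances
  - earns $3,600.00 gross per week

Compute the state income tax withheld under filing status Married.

$247.38

State Income Tax (Married): taxable = $3,600.00 − 2×$115.00 = $3,370.00
  $97.28 + 8.48% × ($3,370.00 − $1,600.00) = $97.28 + 8.48% × $1,770.00 = $247.38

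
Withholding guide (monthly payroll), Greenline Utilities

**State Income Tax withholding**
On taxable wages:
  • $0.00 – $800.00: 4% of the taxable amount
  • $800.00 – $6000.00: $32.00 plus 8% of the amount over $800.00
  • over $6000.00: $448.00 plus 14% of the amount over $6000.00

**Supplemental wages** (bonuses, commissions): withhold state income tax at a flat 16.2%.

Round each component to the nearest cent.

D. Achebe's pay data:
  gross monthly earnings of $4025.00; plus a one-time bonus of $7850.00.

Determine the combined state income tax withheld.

$1561.70

State Income Tax: taxable = $4025.00
  $32.00 + 8% × ($4025.00 − $800.00) = $32.00 + 8% × $3225.00 = $290.00
Supplemental (16.2% flat on bonus): 16.2% × $7850.00 = $1271.70
Total state income tax: $290.00 + $1271.70 = $1561.70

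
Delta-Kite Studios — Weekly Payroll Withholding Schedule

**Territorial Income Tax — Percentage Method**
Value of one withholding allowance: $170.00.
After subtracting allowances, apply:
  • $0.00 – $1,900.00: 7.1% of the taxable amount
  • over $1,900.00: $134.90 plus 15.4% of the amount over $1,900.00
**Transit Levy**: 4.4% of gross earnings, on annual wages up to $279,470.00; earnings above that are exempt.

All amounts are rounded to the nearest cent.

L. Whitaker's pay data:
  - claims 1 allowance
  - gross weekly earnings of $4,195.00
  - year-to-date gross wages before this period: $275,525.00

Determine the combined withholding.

Territorial Income Tax: taxable = $4,195.00 − 1×$170.00 = $4,025.00
  $134.90 + 15.4% × ($4,025.00 − $1,900.00) = $134.90 + 15.4% × $2,125.00 = $462.15
Transit Levy: cap $279,470.00 − YTD $275,525.00 = $3,945.00 subject; 4.4% × $3,945.00 = $173.58
Total: $462.15 + $173.58 = $635.73

$635.73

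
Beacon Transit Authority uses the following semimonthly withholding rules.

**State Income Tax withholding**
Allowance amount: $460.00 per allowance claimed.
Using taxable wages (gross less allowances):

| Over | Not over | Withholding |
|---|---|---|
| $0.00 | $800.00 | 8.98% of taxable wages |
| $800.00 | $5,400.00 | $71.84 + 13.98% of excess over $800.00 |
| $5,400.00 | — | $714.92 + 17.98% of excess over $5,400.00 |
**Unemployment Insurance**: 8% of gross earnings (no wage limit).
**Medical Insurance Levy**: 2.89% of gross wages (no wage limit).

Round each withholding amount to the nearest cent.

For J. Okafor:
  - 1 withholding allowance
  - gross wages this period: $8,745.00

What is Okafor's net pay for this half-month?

$6,559.03

State Income Tax: taxable = $8,745.00 − 1×$460.00 = $8,285.00
  $714.92 + 17.98% × ($8,285.00 − $5,400.00) = $714.92 + 17.98% × $2,885.00 = $1,233.64
Unemployment Insurance: 8% × $8,745.00 = $699.60
Medical Insurance Levy: 2.89% × $8,745.00 = $252.73
Total withheld: $1,233.64 + $699.60 + $252.73 = $2,185.97
Net pay: $8,745.00 − $2,185.97 = $6,559.03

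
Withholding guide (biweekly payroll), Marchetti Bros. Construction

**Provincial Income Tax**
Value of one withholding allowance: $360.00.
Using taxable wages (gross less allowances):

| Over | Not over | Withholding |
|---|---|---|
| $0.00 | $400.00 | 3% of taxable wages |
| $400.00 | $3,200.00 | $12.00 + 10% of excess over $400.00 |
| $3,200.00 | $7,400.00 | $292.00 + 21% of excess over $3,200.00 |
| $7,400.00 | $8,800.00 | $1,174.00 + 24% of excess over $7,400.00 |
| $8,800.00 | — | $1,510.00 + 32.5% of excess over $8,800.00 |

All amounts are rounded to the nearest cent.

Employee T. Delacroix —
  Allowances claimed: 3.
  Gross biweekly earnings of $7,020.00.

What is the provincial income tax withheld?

$867.40

Provincial Income Tax: taxable = $7,020.00 − 3×$360.00 = $5,940.00
  $292.00 + 21% × ($5,940.00 − $3,200.00) = $292.00 + 21% × $2,740.00 = $867.40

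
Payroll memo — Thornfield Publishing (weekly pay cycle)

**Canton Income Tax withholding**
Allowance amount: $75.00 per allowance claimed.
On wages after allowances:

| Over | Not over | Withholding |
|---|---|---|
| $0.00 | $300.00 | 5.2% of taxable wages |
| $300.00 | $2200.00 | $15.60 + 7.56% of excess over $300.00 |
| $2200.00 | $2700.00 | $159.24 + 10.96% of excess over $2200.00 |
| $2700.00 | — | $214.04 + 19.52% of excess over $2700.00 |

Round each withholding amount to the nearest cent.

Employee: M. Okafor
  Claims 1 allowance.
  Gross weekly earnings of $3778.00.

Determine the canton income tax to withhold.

$409.83

Canton Income Tax: taxable = $3778.00 − 1×$75.00 = $3703.00
  $214.04 + 19.52% × ($3703.00 − $2700.00) = $214.04 + 19.52% × $1003.00 = $409.83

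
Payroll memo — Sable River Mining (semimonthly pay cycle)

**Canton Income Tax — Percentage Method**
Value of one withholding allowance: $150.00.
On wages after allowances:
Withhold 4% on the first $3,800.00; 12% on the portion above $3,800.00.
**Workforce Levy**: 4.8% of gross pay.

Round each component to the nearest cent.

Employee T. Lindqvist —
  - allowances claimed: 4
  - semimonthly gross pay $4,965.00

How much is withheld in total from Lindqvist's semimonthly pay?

Canton Income Tax: taxable = $4,965.00 − 4×$150.00 = $4,365.00
  $152.00 + 12% × ($4,365.00 − $3,800.00) = $152.00 + 12% × $565.00 = $219.80
Workforce Levy: 4.8% × $4,965.00 = $238.32
Total: $219.80 + $238.32 = $458.12

$458.12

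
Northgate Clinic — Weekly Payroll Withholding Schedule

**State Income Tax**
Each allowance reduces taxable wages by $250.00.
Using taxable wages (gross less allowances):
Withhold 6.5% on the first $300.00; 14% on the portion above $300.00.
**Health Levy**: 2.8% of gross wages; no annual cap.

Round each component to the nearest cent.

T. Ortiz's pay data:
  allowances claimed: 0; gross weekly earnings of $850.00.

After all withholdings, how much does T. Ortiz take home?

$729.70

State Income Tax: taxable = $850.00
  $19.50 + 14% × ($850.00 − $300.00) = $19.50 + 14% × $550.00 = $96.50
Health Levy: 2.8% × $850.00 = $23.80
Total withheld: $96.50 + $23.80 = $120.30
Net pay: $850.00 − $120.30 = $729.70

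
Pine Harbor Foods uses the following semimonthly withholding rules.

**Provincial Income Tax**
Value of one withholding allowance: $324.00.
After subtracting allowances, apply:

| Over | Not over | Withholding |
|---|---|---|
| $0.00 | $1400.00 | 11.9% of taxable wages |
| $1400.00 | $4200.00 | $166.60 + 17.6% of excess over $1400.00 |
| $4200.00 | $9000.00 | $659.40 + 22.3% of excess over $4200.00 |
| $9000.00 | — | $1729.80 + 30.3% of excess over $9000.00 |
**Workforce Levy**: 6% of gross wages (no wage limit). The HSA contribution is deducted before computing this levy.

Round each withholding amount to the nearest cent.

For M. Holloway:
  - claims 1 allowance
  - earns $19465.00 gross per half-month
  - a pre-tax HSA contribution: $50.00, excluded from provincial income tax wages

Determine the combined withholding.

$5952.27

Provincial Income Tax: taxable = $19465.00 − $50.00 − 1×$324.00 = $19091.00
  $1729.80 + 30.3% × ($19091.00 − $9000.00) = $1729.80 + 30.3% × $10091.00 = $4787.37
Workforce Levy: 6% × $19415.00 = $1164.90
Total: $4787.37 + $1164.90 = $5952.27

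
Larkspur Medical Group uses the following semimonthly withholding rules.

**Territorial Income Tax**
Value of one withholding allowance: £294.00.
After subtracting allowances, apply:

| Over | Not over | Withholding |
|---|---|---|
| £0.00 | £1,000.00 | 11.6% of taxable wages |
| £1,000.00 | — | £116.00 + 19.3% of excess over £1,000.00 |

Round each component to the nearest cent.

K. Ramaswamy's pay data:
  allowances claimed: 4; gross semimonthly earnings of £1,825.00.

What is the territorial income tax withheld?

£75.28

Territorial Income Tax: taxable = £1,825.00 − 4×£294.00 = £649.00
  11.6% × £649.00 = £75.28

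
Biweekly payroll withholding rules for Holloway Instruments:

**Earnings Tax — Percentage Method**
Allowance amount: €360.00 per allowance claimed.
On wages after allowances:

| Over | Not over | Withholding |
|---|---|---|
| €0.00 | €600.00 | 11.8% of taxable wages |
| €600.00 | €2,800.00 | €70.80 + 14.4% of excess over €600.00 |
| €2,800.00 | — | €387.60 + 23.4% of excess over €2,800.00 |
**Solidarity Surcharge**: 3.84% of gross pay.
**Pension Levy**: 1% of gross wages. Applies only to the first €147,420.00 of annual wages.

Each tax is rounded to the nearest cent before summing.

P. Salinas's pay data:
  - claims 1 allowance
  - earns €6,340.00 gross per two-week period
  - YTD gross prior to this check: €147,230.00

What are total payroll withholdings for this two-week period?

Earnings Tax: taxable = €6,340.00 − 1×€360.00 = €5,980.00
  €387.60 + 23.4% × (€5,980.00 − €2,800.00) = €387.60 + 23.4% × €3,180.00 = €1,131.72
Solidarity Surcharge: 3.84% × €6,340.00 = €243.46
Pension Levy: cap €147,420.00 − YTD €147,230.00 = €190.00 subject; 1% × €190.00 = €1.90
Total: €1,131.72 + €243.46 + €1.90 = €1,377.08

€1,377.08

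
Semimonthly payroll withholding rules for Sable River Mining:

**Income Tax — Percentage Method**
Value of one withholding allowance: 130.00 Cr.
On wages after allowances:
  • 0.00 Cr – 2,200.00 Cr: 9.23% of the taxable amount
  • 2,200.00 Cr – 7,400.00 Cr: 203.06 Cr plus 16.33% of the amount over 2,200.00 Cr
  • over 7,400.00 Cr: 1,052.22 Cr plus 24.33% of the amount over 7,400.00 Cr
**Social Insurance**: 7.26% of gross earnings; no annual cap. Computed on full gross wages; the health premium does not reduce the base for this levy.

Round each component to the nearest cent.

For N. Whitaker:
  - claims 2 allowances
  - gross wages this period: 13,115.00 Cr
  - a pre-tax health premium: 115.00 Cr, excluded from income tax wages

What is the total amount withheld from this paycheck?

3,303.59 Cr

Income Tax: taxable = 13,115.00 Cr − 115.00 Cr − 2×130.00 Cr = 12,740.00 Cr
  1,052.22 Cr + 24.33% × (12,740.00 Cr − 7,400.00 Cr) = 1,052.22 Cr + 24.33% × 5,340.00 Cr = 2,351.44 Cr
Social Insurance: 7.26% × 13,115.00 Cr = 952.15 Cr
Total: 2,351.44 Cr + 952.15 Cr = 3,303.59 Cr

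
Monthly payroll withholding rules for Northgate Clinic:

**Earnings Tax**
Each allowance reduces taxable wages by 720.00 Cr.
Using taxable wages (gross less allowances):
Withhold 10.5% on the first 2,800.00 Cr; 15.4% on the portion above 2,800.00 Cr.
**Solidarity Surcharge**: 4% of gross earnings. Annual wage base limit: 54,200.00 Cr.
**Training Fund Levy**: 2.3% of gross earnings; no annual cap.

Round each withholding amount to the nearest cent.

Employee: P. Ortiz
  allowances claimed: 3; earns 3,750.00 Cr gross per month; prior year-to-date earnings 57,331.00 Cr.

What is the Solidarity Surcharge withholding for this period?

0.00 Cr

Solidarity Surcharge: YTD 57,331.00 Cr ≥ cap 54,200.00 Cr → 0.00 Cr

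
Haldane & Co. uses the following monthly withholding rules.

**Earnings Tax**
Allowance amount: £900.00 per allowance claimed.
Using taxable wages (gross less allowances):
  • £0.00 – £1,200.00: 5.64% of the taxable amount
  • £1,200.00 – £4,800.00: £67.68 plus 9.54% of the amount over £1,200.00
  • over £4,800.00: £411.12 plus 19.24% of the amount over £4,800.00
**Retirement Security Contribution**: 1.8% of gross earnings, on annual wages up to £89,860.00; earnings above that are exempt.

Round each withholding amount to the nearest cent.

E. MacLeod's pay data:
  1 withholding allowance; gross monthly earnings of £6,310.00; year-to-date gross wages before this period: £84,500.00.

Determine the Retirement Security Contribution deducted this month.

£96.48

Retirement Security Contribution: cap £89,860.00 − YTD £84,500.00 = £5,360.00 subject; 1.8% × £5,360.00 = £96.48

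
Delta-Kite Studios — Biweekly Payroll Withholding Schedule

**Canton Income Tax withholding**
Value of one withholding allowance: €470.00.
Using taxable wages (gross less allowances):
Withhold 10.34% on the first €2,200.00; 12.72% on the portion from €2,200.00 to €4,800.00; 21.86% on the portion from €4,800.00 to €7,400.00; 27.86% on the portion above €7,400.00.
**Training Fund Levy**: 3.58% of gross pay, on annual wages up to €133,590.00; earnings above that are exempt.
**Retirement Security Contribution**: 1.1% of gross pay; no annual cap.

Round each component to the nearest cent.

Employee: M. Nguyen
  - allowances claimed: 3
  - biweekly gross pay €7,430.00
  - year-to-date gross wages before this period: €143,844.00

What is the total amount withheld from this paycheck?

€906.62

Canton Income Tax: taxable = €7,430.00 − 3×€470.00 = €6,020.00
  €558.20 + 21.86% × (€6,020.00 − €4,800.00) = €558.20 + 21.86% × €1,220.00 = €824.89
Training Fund Levy: YTD €143,844.00 ≥ cap €133,590.00 → €0.00
Retirement Security Contribution: 1.1% × €7,430.00 = €81.73
Total: €824.89 + €0.00 + €81.73 = €906.62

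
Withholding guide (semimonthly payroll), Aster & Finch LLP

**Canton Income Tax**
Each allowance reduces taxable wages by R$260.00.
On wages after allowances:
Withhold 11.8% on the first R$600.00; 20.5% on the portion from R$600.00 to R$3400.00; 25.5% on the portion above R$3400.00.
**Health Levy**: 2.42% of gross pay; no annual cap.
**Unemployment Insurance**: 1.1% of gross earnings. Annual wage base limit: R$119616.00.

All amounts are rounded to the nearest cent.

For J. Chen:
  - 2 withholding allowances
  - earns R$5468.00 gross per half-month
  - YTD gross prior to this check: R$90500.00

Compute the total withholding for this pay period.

Canton Income Tax: taxable = R$5468.00 − 2×R$260.00 = R$4948.00
  R$644.80 + 25.5% × (R$4948.00 − R$3400.00) = R$644.80 + 25.5% × R$1548.00 = R$1039.54
Health Levy: 2.42% × R$5468.00 = R$132.33
Unemployment Insurance: 1.1% × R$5468.00 = R$60.15
Total: R$1039.54 + R$132.33 + R$60.15 = R$1232.02

R$1232.02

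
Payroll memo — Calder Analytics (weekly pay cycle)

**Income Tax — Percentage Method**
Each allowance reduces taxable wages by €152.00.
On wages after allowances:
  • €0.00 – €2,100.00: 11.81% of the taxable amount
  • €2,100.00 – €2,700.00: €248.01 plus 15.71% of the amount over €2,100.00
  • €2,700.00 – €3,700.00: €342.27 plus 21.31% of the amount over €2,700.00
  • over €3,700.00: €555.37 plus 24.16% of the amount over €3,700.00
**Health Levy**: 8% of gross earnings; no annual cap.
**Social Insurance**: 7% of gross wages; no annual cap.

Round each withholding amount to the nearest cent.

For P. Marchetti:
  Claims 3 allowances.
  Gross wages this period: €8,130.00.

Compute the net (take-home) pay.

€5,395.01

Income Tax: taxable = €8,130.00 − 3×€152.00 = €7,674.00
  €555.37 + 24.16% × (€7,674.00 − €3,700.00) = €555.37 + 24.16% × €3,974.00 = €1,515.49
Health Levy: 8% × €8,130.00 = €650.40
Social Insurance: 7% × €8,130.00 = €569.10
Total withheld: €1,515.49 + €650.40 + €569.10 = €2,734.99
Net pay: €8,130.00 − €2,734.99 = €5,395.01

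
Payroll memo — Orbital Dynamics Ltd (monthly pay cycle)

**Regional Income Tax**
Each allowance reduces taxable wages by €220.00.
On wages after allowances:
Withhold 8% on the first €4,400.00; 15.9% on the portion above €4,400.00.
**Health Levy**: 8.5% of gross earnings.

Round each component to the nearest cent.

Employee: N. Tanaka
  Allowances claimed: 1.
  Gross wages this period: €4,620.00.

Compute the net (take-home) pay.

Regional Income Tax: taxable = €4,620.00 − 1×€220.00 = €4,400.00
  8% × €4,400.00 = €352.00
Health Levy: 8.5% × €4,620.00 = €392.70
Total withheld: €352.00 + €392.70 = €744.70
Net pay: €4,620.00 − €744.70 = €3,875.30

€3,875.30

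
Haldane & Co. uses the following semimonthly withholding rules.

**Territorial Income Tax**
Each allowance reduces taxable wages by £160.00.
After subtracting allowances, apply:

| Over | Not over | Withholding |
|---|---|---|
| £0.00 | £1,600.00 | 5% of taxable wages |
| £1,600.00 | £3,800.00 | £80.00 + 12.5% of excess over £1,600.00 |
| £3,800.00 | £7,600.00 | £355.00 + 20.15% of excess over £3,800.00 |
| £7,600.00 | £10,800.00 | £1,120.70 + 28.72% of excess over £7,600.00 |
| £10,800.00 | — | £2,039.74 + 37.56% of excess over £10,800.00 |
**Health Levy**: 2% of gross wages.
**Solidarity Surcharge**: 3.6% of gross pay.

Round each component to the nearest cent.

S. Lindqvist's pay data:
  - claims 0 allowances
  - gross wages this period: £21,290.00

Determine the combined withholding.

£7,172.02

Territorial Income Tax: taxable = £21,290.00
  £2,039.74 + 37.56% × (£21,290.00 − £10,800.00) = £2,039.74 + 37.56% × £10,490.00 = £5,979.78
Health Levy: 2% × £21,290.00 = £425.80
Solidarity Surcharge: 3.6% × £21,290.00 = £766.44
Total: £5,979.78 + £425.80 + £766.44 = £7,172.02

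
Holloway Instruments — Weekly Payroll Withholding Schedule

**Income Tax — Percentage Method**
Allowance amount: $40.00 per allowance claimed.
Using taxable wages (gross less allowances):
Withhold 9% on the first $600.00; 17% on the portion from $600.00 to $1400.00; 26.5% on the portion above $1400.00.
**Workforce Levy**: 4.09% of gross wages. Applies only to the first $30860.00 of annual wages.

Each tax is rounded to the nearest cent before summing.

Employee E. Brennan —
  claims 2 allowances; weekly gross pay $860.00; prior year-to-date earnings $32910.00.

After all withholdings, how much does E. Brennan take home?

$775.40

Income Tax: taxable = $860.00 − 2×$40.00 = $780.00
  $54.00 + 17% × ($780.00 − $600.00) = $54.00 + 17% × $180.00 = $84.60
Workforce Levy: YTD $32910.00 ≥ cap $30860.00 → $0.00
Total withheld: $84.60 + $0.00 = $84.60
Net pay: $860.00 − $84.60 = $775.40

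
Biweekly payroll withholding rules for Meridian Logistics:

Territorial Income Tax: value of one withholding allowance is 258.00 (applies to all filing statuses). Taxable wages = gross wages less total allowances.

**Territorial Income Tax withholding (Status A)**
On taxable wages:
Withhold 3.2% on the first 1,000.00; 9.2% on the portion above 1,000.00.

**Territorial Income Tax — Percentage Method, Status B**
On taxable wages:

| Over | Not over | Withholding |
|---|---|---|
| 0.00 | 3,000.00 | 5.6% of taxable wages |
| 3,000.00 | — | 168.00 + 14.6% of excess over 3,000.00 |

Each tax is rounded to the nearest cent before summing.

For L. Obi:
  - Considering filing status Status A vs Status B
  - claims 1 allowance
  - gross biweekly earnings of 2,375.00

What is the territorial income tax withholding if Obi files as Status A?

134.76

Territorial Income Tax (Status A): taxable = 2,375.00 − 1×258.00 = 2,117.00
  32.00 + 9.2% × (2,117.00 − 1,000.00) = 32.00 + 9.2% × 1,117.00 = 134.76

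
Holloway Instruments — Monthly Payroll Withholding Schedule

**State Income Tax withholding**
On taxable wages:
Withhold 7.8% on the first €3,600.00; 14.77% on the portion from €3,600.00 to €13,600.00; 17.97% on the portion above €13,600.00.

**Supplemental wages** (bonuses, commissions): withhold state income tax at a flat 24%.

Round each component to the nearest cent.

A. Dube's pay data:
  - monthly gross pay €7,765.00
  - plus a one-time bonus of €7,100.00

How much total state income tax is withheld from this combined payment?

€2,599.97

State Income Tax: taxable = €7,765.00
  €280.80 + 14.77% × (€7,765.00 − €3,600.00) = €280.80 + 14.77% × €4,165.00 = €895.97
Supplemental (24% flat on bonus): 24% × €7,100.00 = €1,704.00
Total state income tax: €895.97 + €1,704.00 = €2,599.97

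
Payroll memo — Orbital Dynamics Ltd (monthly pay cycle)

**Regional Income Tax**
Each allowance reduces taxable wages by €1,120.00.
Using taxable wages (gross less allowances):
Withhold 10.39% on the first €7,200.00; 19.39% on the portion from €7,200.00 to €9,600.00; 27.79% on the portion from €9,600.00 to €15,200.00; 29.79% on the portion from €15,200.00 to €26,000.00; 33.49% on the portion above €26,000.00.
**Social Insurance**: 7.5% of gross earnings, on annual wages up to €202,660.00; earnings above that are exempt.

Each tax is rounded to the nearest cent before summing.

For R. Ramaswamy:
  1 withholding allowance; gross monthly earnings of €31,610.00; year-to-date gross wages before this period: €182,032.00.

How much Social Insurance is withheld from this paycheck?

Social Insurance: cap €202,660.00 − YTD €182,032.00 = €20,628.00 subject; 7.5% × €20,628.00 = €1,547.10

€1,547.10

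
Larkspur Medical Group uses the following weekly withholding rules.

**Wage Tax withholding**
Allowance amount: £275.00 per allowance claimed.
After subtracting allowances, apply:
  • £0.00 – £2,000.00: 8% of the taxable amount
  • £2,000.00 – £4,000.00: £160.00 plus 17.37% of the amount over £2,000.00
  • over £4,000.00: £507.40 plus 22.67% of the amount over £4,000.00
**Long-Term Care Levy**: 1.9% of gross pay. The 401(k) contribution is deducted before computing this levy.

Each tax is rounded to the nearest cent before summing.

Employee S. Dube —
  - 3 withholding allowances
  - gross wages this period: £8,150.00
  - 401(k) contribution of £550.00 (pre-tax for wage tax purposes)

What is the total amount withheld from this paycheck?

£1,280.89

Wage Tax: taxable = £8,150.00 − £550.00 − 3×£275.00 = £6,775.00
  £507.40 + 22.67% × (£6,775.00 − £4,000.00) = £507.40 + 22.67% × £2,775.00 = £1,136.49
Long-Term Care Levy: 1.9% × £7,600.00 = £144.40
Total: £1,136.49 + £144.40 = £1,280.89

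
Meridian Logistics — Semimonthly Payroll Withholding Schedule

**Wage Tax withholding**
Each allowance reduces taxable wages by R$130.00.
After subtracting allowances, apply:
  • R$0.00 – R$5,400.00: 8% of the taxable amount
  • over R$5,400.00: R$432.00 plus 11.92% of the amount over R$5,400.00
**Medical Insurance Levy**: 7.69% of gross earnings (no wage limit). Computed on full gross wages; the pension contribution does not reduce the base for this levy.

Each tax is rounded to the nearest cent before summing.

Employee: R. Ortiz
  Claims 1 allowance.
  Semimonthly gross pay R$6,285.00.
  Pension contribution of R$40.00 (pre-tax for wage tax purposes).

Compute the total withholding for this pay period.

Wage Tax: taxable = R$6,285.00 − R$40.00 − 1×R$130.00 = R$6,115.00
  R$432.00 + 11.92% × (R$6,115.00 − R$5,400.00) = R$432.00 + 11.92% × R$715.00 = R$517.23
Medical Insurance Levy: 7.69% × R$6,285.00 = R$483.32
Total: R$517.23 + R$483.32 = R$1,000.55

R$1,000.55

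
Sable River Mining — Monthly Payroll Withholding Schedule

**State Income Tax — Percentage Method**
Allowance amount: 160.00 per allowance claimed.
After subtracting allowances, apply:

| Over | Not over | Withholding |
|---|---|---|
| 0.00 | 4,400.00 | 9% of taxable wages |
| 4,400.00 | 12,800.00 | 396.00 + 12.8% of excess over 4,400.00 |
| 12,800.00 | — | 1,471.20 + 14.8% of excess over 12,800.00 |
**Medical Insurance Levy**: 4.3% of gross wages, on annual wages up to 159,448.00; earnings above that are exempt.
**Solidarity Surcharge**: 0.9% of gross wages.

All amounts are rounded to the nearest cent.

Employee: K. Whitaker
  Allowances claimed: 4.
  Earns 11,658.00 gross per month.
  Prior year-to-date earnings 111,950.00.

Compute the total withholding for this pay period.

1,849.31

State Income Tax: taxable = 11,658.00 − 4×160.00 = 11,018.00
  396.00 + 12.8% × (11,018.00 − 4,400.00) = 396.00 + 12.8% × 6,618.00 = 1,243.10
Medical Insurance Levy: 4.3% × 11,658.00 = 501.29
Solidarity Surcharge: 0.9% × 11,658.00 = 104.92
Total: 1,243.10 + 501.29 + 104.92 = 1,849.31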